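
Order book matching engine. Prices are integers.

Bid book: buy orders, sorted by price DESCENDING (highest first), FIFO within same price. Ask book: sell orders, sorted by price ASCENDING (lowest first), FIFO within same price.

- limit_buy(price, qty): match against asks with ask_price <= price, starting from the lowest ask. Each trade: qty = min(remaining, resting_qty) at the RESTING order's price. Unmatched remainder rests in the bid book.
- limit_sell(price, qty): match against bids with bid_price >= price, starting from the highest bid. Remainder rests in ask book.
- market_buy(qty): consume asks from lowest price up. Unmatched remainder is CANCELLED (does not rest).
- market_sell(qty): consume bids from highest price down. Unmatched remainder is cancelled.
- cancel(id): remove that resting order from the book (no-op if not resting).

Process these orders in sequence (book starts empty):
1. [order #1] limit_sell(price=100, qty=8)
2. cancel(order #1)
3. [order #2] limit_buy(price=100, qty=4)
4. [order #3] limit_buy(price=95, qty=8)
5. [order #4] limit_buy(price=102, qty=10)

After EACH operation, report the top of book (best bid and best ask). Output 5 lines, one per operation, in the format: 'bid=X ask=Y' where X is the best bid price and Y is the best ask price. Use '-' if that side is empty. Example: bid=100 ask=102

Answer: bid=- ask=100
bid=- ask=-
bid=100 ask=-
bid=100 ask=-
bid=102 ask=-

Derivation:
After op 1 [order #1] limit_sell(price=100, qty=8): fills=none; bids=[-] asks=[#1:8@100]
After op 2 cancel(order #1): fills=none; bids=[-] asks=[-]
After op 3 [order #2] limit_buy(price=100, qty=4): fills=none; bids=[#2:4@100] asks=[-]
After op 4 [order #3] limit_buy(price=95, qty=8): fills=none; bids=[#2:4@100 #3:8@95] asks=[-]
After op 5 [order #4] limit_buy(price=102, qty=10): fills=none; bids=[#4:10@102 #2:4@100 #3:8@95] asks=[-]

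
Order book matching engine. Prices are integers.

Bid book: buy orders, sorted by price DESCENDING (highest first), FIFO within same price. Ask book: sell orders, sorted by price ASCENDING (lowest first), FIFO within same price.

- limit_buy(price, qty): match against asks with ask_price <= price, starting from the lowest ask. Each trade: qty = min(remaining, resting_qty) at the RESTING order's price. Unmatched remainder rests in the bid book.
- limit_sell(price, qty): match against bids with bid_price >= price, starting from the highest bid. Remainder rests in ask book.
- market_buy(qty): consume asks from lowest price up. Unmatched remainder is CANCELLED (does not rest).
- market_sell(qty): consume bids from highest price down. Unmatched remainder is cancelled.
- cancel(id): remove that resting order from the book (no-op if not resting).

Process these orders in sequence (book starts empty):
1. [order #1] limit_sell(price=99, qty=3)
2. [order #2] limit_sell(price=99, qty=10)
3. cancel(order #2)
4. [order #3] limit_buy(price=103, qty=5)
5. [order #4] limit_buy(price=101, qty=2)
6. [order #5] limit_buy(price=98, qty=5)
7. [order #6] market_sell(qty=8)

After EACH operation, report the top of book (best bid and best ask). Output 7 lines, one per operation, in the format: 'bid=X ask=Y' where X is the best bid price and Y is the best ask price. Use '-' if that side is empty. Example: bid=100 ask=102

Answer: bid=- ask=99
bid=- ask=99
bid=- ask=99
bid=103 ask=-
bid=103 ask=-
bid=103 ask=-
bid=98 ask=-

Derivation:
After op 1 [order #1] limit_sell(price=99, qty=3): fills=none; bids=[-] asks=[#1:3@99]
After op 2 [order #2] limit_sell(price=99, qty=10): fills=none; bids=[-] asks=[#1:3@99 #2:10@99]
After op 3 cancel(order #2): fills=none; bids=[-] asks=[#1:3@99]
After op 4 [order #3] limit_buy(price=103, qty=5): fills=#3x#1:3@99; bids=[#3:2@103] asks=[-]
After op 5 [order #4] limit_buy(price=101, qty=2): fills=none; bids=[#3:2@103 #4:2@101] asks=[-]
After op 6 [order #5] limit_buy(price=98, qty=5): fills=none; bids=[#3:2@103 #4:2@101 #5:5@98] asks=[-]
After op 7 [order #6] market_sell(qty=8): fills=#3x#6:2@103 #4x#6:2@101 #5x#6:4@98; bids=[#5:1@98] asks=[-]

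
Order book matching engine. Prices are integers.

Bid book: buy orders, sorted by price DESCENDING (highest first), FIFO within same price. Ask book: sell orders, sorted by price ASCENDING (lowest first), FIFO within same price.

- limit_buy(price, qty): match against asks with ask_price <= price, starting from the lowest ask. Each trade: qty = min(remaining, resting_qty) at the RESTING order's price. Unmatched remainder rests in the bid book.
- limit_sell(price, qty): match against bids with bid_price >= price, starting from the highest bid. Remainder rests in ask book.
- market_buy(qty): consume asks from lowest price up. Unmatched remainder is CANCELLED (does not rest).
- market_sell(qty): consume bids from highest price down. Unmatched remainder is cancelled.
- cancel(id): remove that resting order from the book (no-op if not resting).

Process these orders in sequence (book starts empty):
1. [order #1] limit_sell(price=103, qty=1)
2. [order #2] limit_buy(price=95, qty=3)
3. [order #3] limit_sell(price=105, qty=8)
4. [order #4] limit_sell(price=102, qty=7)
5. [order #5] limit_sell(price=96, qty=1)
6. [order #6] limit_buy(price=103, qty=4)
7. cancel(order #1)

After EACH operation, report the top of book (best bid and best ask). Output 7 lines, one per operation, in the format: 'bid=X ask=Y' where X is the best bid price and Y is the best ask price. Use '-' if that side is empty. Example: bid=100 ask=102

Answer: bid=- ask=103
bid=95 ask=103
bid=95 ask=103
bid=95 ask=102
bid=95 ask=96
bid=95 ask=102
bid=95 ask=102

Derivation:
After op 1 [order #1] limit_sell(price=103, qty=1): fills=none; bids=[-] asks=[#1:1@103]
After op 2 [order #2] limit_buy(price=95, qty=3): fills=none; bids=[#2:3@95] asks=[#1:1@103]
After op 3 [order #3] limit_sell(price=105, qty=8): fills=none; bids=[#2:3@95] asks=[#1:1@103 #3:8@105]
After op 4 [order #4] limit_sell(price=102, qty=7): fills=none; bids=[#2:3@95] asks=[#4:7@102 #1:1@103 #3:8@105]
After op 5 [order #5] limit_sell(price=96, qty=1): fills=none; bids=[#2:3@95] asks=[#5:1@96 #4:7@102 #1:1@103 #3:8@105]
After op 6 [order #6] limit_buy(price=103, qty=4): fills=#6x#5:1@96 #6x#4:3@102; bids=[#2:3@95] asks=[#4:4@102 #1:1@103 #3:8@105]
After op 7 cancel(order #1): fills=none; bids=[#2:3@95] asks=[#4:4@102 #3:8@105]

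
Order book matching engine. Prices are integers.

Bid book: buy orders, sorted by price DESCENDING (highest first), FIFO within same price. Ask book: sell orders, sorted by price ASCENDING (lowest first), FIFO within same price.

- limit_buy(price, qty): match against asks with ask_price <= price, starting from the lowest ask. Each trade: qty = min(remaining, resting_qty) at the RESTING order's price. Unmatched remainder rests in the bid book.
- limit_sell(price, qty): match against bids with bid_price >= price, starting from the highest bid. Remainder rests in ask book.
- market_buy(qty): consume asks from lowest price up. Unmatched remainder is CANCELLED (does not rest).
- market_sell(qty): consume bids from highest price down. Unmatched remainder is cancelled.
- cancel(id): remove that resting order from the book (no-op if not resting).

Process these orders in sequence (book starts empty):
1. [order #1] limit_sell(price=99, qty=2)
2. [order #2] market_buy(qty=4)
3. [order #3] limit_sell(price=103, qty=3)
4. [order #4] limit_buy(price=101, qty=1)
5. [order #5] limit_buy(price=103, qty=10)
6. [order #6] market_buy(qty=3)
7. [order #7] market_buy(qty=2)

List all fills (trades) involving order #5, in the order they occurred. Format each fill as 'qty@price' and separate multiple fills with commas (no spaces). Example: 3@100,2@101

Answer: 3@103

Derivation:
After op 1 [order #1] limit_sell(price=99, qty=2): fills=none; bids=[-] asks=[#1:2@99]
After op 2 [order #2] market_buy(qty=4): fills=#2x#1:2@99; bids=[-] asks=[-]
After op 3 [order #3] limit_sell(price=103, qty=3): fills=none; bids=[-] asks=[#3:3@103]
After op 4 [order #4] limit_buy(price=101, qty=1): fills=none; bids=[#4:1@101] asks=[#3:3@103]
After op 5 [order #5] limit_buy(price=103, qty=10): fills=#5x#3:3@103; bids=[#5:7@103 #4:1@101] asks=[-]
After op 6 [order #6] market_buy(qty=3): fills=none; bids=[#5:7@103 #4:1@101] asks=[-]
After op 7 [order #7] market_buy(qty=2): fills=none; bids=[#5:7@103 #4:1@101] asks=[-]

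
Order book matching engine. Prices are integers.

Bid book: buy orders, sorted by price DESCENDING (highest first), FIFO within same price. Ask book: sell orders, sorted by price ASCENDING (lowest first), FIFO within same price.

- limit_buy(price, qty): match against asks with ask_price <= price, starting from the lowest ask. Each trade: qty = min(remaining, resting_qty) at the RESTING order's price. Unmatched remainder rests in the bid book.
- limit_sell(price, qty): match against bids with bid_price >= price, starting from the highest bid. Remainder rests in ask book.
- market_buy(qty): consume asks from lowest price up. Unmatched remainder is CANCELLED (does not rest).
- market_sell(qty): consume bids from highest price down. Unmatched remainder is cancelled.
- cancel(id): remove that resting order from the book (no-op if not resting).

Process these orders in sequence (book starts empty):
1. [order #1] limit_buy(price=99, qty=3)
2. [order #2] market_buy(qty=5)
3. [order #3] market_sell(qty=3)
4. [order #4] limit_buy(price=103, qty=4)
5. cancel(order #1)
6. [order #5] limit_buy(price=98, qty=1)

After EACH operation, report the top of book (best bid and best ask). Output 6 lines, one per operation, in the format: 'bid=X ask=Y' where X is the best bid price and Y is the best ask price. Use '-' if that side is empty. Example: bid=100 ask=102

Answer: bid=99 ask=-
bid=99 ask=-
bid=- ask=-
bid=103 ask=-
bid=103 ask=-
bid=103 ask=-

Derivation:
After op 1 [order #1] limit_buy(price=99, qty=3): fills=none; bids=[#1:3@99] asks=[-]
After op 2 [order #2] market_buy(qty=5): fills=none; bids=[#1:3@99] asks=[-]
After op 3 [order #3] market_sell(qty=3): fills=#1x#3:3@99; bids=[-] asks=[-]
After op 4 [order #4] limit_buy(price=103, qty=4): fills=none; bids=[#4:4@103] asks=[-]
After op 5 cancel(order #1): fills=none; bids=[#4:4@103] asks=[-]
After op 6 [order #5] limit_buy(price=98, qty=1): fills=none; bids=[#4:4@103 #5:1@98] asks=[-]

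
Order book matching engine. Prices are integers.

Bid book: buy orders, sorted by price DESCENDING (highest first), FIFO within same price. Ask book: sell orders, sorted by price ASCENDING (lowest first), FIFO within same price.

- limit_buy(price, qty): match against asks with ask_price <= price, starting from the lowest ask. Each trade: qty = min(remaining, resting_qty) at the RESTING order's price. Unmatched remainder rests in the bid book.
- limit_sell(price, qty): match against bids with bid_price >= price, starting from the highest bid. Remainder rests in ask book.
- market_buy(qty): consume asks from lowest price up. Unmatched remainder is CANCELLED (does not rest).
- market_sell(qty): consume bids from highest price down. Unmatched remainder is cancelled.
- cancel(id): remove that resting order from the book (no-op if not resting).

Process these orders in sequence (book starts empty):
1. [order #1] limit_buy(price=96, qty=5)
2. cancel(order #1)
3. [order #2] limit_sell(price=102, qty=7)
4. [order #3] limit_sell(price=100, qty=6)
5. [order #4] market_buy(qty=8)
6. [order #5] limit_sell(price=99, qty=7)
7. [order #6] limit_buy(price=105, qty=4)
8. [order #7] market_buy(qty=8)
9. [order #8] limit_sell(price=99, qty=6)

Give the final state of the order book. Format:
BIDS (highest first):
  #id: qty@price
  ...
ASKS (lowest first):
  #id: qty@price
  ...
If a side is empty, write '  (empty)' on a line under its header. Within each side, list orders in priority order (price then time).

Answer: BIDS (highest first):
  (empty)
ASKS (lowest first):
  #8: 6@99

Derivation:
After op 1 [order #1] limit_buy(price=96, qty=5): fills=none; bids=[#1:5@96] asks=[-]
After op 2 cancel(order #1): fills=none; bids=[-] asks=[-]
After op 3 [order #2] limit_sell(price=102, qty=7): fills=none; bids=[-] asks=[#2:7@102]
After op 4 [order #3] limit_sell(price=100, qty=6): fills=none; bids=[-] asks=[#3:6@100 #2:7@102]
After op 5 [order #4] market_buy(qty=8): fills=#4x#3:6@100 #4x#2:2@102; bids=[-] asks=[#2:5@102]
After op 6 [order #5] limit_sell(price=99, qty=7): fills=none; bids=[-] asks=[#5:7@99 #2:5@102]
After op 7 [order #6] limit_buy(price=105, qty=4): fills=#6x#5:4@99; bids=[-] asks=[#5:3@99 #2:5@102]
After op 8 [order #7] market_buy(qty=8): fills=#7x#5:3@99 #7x#2:5@102; bids=[-] asks=[-]
After op 9 [order #8] limit_sell(price=99, qty=6): fills=none; bids=[-] asks=[#8:6@99]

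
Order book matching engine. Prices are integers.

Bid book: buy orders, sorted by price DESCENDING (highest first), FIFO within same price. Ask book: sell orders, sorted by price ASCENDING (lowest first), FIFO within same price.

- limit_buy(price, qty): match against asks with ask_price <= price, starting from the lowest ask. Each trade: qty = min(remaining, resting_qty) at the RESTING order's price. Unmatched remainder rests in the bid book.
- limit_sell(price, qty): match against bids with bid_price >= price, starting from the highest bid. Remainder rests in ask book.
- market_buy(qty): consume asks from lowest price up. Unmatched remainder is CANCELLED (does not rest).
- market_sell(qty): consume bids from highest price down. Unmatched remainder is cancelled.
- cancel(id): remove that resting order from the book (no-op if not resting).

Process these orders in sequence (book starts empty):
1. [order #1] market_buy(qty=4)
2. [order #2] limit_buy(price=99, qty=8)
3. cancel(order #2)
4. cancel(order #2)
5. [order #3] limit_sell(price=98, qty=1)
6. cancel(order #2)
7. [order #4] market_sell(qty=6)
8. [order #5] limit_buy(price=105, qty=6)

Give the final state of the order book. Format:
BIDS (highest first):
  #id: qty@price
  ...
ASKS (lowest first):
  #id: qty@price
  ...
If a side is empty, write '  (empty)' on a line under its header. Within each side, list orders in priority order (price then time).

Answer: BIDS (highest first):
  #5: 5@105
ASKS (lowest first):
  (empty)

Derivation:
After op 1 [order #1] market_buy(qty=4): fills=none; bids=[-] asks=[-]
After op 2 [order #2] limit_buy(price=99, qty=8): fills=none; bids=[#2:8@99] asks=[-]
After op 3 cancel(order #2): fills=none; bids=[-] asks=[-]
After op 4 cancel(order #2): fills=none; bids=[-] asks=[-]
After op 5 [order #3] limit_sell(price=98, qty=1): fills=none; bids=[-] asks=[#3:1@98]
After op 6 cancel(order #2): fills=none; bids=[-] asks=[#3:1@98]
After op 7 [order #4] market_sell(qty=6): fills=none; bids=[-] asks=[#3:1@98]
After op 8 [order #5] limit_buy(price=105, qty=6): fills=#5x#3:1@98; bids=[#5:5@105] asks=[-]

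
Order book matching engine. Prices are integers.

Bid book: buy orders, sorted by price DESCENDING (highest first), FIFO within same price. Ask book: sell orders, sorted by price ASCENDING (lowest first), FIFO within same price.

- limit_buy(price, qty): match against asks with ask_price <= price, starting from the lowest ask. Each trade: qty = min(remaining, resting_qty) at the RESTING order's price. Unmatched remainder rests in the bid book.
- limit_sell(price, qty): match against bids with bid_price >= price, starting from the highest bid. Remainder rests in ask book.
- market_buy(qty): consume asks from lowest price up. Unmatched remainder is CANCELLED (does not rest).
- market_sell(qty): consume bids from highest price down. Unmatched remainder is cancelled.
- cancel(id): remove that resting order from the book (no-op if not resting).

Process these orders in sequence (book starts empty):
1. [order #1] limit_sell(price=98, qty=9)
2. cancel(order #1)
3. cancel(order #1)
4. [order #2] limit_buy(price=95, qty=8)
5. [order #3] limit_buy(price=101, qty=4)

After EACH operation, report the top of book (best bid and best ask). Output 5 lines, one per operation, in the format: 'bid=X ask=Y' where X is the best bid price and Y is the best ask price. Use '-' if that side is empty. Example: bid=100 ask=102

Answer: bid=- ask=98
bid=- ask=-
bid=- ask=-
bid=95 ask=-
bid=101 ask=-

Derivation:
After op 1 [order #1] limit_sell(price=98, qty=9): fills=none; bids=[-] asks=[#1:9@98]
After op 2 cancel(order #1): fills=none; bids=[-] asks=[-]
After op 3 cancel(order #1): fills=none; bids=[-] asks=[-]
After op 4 [order #2] limit_buy(price=95, qty=8): fills=none; bids=[#2:8@95] asks=[-]
After op 5 [order #3] limit_buy(price=101, qty=4): fills=none; bids=[#3:4@101 #2:8@95] asks=[-]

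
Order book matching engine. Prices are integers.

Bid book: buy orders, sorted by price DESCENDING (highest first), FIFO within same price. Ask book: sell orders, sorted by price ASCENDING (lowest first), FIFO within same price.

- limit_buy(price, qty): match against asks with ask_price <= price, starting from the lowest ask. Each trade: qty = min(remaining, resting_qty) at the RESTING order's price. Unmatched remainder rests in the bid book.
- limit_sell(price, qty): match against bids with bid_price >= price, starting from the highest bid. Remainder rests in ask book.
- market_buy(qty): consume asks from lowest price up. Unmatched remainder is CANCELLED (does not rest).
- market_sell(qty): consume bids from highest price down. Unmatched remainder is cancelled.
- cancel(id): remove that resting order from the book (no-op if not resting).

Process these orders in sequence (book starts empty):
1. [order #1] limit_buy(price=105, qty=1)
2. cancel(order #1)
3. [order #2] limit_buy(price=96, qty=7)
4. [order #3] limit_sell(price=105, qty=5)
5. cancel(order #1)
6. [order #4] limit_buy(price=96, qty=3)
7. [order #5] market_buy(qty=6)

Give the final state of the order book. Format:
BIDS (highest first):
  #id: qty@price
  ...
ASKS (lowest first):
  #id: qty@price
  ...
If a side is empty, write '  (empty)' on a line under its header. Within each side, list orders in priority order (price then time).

After op 1 [order #1] limit_buy(price=105, qty=1): fills=none; bids=[#1:1@105] asks=[-]
After op 2 cancel(order #1): fills=none; bids=[-] asks=[-]
After op 3 [order #2] limit_buy(price=96, qty=7): fills=none; bids=[#2:7@96] asks=[-]
After op 4 [order #3] limit_sell(price=105, qty=5): fills=none; bids=[#2:7@96] asks=[#3:5@105]
After op 5 cancel(order #1): fills=none; bids=[#2:7@96] asks=[#3:5@105]
After op 6 [order #4] limit_buy(price=96, qty=3): fills=none; bids=[#2:7@96 #4:3@96] asks=[#3:5@105]
After op 7 [order #5] market_buy(qty=6): fills=#5x#3:5@105; bids=[#2:7@96 #4:3@96] asks=[-]

Answer: BIDS (highest first):
  #2: 7@96
  #4: 3@96
ASKS (lowest first):
  (empty)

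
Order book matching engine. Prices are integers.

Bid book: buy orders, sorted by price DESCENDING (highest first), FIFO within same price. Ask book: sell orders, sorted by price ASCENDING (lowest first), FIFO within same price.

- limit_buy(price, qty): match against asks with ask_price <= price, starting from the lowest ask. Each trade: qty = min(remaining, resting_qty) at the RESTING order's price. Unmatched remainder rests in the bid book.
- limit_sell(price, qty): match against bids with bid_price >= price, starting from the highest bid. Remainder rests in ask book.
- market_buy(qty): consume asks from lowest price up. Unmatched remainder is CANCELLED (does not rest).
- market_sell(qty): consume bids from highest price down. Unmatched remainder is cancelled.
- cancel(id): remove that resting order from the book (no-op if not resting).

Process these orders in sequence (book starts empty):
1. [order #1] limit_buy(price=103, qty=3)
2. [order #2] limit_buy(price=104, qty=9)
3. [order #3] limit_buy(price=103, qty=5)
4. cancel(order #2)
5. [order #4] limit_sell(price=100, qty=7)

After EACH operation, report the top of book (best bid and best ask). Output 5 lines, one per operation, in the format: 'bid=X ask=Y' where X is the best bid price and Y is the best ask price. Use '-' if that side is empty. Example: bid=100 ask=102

Answer: bid=103 ask=-
bid=104 ask=-
bid=104 ask=-
bid=103 ask=-
bid=103 ask=-

Derivation:
After op 1 [order #1] limit_buy(price=103, qty=3): fills=none; bids=[#1:3@103] asks=[-]
After op 2 [order #2] limit_buy(price=104, qty=9): fills=none; bids=[#2:9@104 #1:3@103] asks=[-]
After op 3 [order #3] limit_buy(price=103, qty=5): fills=none; bids=[#2:9@104 #1:3@103 #3:5@103] asks=[-]
After op 4 cancel(order #2): fills=none; bids=[#1:3@103 #3:5@103] asks=[-]
After op 5 [order #4] limit_sell(price=100, qty=7): fills=#1x#4:3@103 #3x#4:4@103; bids=[#3:1@103] asks=[-]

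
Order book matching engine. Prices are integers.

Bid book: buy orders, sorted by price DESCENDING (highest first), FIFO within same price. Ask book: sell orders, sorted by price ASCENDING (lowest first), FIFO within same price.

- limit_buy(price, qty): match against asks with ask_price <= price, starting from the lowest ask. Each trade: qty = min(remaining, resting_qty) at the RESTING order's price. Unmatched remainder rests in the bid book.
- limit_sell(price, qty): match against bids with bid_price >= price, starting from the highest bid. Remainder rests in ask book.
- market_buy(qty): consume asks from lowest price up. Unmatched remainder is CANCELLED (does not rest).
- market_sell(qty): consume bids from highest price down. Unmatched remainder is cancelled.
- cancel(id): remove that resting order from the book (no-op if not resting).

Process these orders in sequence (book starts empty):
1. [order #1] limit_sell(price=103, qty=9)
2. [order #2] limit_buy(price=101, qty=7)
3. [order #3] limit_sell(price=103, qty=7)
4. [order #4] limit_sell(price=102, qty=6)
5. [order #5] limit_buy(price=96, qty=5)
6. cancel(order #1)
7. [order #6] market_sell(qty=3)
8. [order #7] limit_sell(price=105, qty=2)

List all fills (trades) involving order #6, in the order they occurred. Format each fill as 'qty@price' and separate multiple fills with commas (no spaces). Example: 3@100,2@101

Answer: 3@101

Derivation:
After op 1 [order #1] limit_sell(price=103, qty=9): fills=none; bids=[-] asks=[#1:9@103]
After op 2 [order #2] limit_buy(price=101, qty=7): fills=none; bids=[#2:7@101] asks=[#1:9@103]
After op 3 [order #3] limit_sell(price=103, qty=7): fills=none; bids=[#2:7@101] asks=[#1:9@103 #3:7@103]
After op 4 [order #4] limit_sell(price=102, qty=6): fills=none; bids=[#2:7@101] asks=[#4:6@102 #1:9@103 #3:7@103]
After op 5 [order #5] limit_buy(price=96, qty=5): fills=none; bids=[#2:7@101 #5:5@96] asks=[#4:6@102 #1:9@103 #3:7@103]
After op 6 cancel(order #1): fills=none; bids=[#2:7@101 #5:5@96] asks=[#4:6@102 #3:7@103]
After op 7 [order #6] market_sell(qty=3): fills=#2x#6:3@101; bids=[#2:4@101 #5:5@96] asks=[#4:6@102 #3:7@103]
After op 8 [order #7] limit_sell(price=105, qty=2): fills=none; bids=[#2:4@101 #5:5@96] asks=[#4:6@102 #3:7@103 #7:2@105]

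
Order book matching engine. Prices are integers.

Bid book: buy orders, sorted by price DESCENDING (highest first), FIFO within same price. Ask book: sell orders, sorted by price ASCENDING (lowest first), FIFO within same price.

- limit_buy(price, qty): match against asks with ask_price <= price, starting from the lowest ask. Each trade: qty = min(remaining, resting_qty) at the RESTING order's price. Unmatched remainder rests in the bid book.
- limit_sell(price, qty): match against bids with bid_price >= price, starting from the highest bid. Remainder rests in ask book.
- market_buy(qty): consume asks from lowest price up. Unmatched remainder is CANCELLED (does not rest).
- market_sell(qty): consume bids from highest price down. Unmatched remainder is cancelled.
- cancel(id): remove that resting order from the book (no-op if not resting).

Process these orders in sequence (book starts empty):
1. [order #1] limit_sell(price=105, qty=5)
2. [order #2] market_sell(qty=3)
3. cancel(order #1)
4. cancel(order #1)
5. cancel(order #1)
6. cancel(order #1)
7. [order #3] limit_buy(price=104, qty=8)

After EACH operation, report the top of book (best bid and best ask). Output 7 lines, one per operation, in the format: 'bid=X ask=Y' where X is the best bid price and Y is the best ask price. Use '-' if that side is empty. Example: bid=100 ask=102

After op 1 [order #1] limit_sell(price=105, qty=5): fills=none; bids=[-] asks=[#1:5@105]
After op 2 [order #2] market_sell(qty=3): fills=none; bids=[-] asks=[#1:5@105]
After op 3 cancel(order #1): fills=none; bids=[-] asks=[-]
After op 4 cancel(order #1): fills=none; bids=[-] asks=[-]
After op 5 cancel(order #1): fills=none; bids=[-] asks=[-]
After op 6 cancel(order #1): fills=none; bids=[-] asks=[-]
After op 7 [order #3] limit_buy(price=104, qty=8): fills=none; bids=[#3:8@104] asks=[-]

Answer: bid=- ask=105
bid=- ask=105
bid=- ask=-
bid=- ask=-
bid=- ask=-
bid=- ask=-
bid=104 ask=-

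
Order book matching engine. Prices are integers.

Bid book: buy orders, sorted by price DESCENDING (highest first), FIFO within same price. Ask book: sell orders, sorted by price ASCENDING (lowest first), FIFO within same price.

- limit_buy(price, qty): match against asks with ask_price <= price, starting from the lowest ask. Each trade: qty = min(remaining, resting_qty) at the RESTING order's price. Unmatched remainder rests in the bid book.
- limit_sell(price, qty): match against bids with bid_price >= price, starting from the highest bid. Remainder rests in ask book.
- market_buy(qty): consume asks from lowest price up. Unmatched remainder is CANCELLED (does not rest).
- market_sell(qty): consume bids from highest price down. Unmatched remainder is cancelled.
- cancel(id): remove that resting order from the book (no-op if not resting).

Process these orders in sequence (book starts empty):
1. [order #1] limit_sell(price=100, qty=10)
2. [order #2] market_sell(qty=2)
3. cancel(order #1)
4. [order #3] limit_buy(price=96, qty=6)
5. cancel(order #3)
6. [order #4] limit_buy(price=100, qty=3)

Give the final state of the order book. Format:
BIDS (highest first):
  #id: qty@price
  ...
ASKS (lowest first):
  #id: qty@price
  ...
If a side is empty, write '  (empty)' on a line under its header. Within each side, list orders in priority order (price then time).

After op 1 [order #1] limit_sell(price=100, qty=10): fills=none; bids=[-] asks=[#1:10@100]
After op 2 [order #2] market_sell(qty=2): fills=none; bids=[-] asks=[#1:10@100]
After op 3 cancel(order #1): fills=none; bids=[-] asks=[-]
After op 4 [order #3] limit_buy(price=96, qty=6): fills=none; bids=[#3:6@96] asks=[-]
After op 5 cancel(order #3): fills=none; bids=[-] asks=[-]
After op 6 [order #4] limit_buy(price=100, qty=3): fills=none; bids=[#4:3@100] asks=[-]

Answer: BIDS (highest first):
  #4: 3@100
ASKS (lowest first):
  (empty)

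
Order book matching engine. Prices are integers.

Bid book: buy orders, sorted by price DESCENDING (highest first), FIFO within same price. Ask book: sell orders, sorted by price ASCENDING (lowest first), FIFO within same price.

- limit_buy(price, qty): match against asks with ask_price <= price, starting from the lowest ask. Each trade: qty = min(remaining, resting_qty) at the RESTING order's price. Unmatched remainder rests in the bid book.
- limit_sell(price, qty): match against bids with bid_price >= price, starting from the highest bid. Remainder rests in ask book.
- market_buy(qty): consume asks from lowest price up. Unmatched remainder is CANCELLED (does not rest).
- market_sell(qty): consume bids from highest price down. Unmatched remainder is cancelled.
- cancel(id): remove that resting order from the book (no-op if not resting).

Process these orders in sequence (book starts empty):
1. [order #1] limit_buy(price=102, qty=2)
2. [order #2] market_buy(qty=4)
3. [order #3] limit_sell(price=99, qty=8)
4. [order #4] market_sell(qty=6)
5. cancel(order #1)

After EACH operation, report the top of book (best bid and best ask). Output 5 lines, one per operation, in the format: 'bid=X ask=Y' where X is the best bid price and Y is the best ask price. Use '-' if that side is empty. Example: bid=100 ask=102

Answer: bid=102 ask=-
bid=102 ask=-
bid=- ask=99
bid=- ask=99
bid=- ask=99

Derivation:
After op 1 [order #1] limit_buy(price=102, qty=2): fills=none; bids=[#1:2@102] asks=[-]
After op 2 [order #2] market_buy(qty=4): fills=none; bids=[#1:2@102] asks=[-]
After op 3 [order #3] limit_sell(price=99, qty=8): fills=#1x#3:2@102; bids=[-] asks=[#3:6@99]
After op 4 [order #4] market_sell(qty=6): fills=none; bids=[-] asks=[#3:6@99]
After op 5 cancel(order #1): fills=none; bids=[-] asks=[#3:6@99]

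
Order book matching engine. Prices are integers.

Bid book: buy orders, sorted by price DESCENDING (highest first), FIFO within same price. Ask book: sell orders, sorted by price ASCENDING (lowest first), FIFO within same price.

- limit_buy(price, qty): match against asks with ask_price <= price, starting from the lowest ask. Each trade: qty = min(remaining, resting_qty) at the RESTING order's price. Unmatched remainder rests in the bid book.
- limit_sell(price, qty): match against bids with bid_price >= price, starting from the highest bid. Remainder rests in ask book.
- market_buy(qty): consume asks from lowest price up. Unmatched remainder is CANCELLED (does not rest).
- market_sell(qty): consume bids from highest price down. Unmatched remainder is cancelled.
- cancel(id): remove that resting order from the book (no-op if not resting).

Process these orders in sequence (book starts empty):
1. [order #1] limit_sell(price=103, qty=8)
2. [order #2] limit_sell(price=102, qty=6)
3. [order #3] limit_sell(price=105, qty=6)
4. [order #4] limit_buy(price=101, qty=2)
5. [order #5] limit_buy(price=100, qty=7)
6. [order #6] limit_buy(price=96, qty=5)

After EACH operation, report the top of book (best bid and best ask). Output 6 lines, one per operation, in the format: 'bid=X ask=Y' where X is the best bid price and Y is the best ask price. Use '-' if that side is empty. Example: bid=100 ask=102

After op 1 [order #1] limit_sell(price=103, qty=8): fills=none; bids=[-] asks=[#1:8@103]
After op 2 [order #2] limit_sell(price=102, qty=6): fills=none; bids=[-] asks=[#2:6@102 #1:8@103]
After op 3 [order #3] limit_sell(price=105, qty=6): fills=none; bids=[-] asks=[#2:6@102 #1:8@103 #3:6@105]
After op 4 [order #4] limit_buy(price=101, qty=2): fills=none; bids=[#4:2@101] asks=[#2:6@102 #1:8@103 #3:6@105]
After op 5 [order #5] limit_buy(price=100, qty=7): fills=none; bids=[#4:2@101 #5:7@100] asks=[#2:6@102 #1:8@103 #3:6@105]
After op 6 [order #6] limit_buy(price=96, qty=5): fills=none; bids=[#4:2@101 #5:7@100 #6:5@96] asks=[#2:6@102 #1:8@103 #3:6@105]

Answer: bid=- ask=103
bid=- ask=102
bid=- ask=102
bid=101 ask=102
bid=101 ask=102
bid=101 ask=102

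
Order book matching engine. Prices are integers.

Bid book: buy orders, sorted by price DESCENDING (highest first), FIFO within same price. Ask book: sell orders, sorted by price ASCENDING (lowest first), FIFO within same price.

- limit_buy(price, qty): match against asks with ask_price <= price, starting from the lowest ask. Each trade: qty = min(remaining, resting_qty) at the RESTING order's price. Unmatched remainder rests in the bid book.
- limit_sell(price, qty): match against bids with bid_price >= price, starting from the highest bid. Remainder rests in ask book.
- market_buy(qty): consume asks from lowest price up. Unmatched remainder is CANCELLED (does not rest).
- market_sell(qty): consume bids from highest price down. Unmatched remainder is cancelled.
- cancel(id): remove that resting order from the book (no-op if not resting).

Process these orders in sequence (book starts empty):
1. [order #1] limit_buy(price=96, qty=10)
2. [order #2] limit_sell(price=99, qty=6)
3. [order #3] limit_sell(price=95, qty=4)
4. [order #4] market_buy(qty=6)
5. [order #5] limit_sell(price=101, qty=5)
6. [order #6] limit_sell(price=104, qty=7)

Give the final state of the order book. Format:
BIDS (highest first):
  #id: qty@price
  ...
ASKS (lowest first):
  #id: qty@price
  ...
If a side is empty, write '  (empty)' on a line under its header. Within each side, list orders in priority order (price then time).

Answer: BIDS (highest first):
  #1: 6@96
ASKS (lowest first):
  #5: 5@101
  #6: 7@104

Derivation:
After op 1 [order #1] limit_buy(price=96, qty=10): fills=none; bids=[#1:10@96] asks=[-]
After op 2 [order #2] limit_sell(price=99, qty=6): fills=none; bids=[#1:10@96] asks=[#2:6@99]
After op 3 [order #3] limit_sell(price=95, qty=4): fills=#1x#3:4@96; bids=[#1:6@96] asks=[#2:6@99]
After op 4 [order #4] market_buy(qty=6): fills=#4x#2:6@99; bids=[#1:6@96] asks=[-]
After op 5 [order #5] limit_sell(price=101, qty=5): fills=none; bids=[#1:6@96] asks=[#5:5@101]
After op 6 [order #6] limit_sell(price=104, qty=7): fills=none; bids=[#1:6@96] asks=[#5:5@101 #6:7@104]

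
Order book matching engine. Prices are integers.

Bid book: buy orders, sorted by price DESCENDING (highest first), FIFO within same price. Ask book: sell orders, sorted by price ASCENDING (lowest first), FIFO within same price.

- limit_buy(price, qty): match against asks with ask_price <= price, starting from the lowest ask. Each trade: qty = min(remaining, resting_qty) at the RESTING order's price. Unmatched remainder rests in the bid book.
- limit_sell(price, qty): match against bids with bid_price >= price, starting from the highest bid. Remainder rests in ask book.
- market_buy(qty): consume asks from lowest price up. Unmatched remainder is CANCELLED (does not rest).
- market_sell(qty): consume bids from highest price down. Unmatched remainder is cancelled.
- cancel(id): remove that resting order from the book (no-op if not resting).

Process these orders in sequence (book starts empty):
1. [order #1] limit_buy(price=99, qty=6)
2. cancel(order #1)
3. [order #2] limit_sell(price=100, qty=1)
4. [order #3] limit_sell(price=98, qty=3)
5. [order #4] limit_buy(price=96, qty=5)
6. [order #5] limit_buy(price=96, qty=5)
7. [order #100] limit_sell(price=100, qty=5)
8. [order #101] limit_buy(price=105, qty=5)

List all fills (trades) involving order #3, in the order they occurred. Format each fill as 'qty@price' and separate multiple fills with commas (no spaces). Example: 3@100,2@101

Answer: 3@98

Derivation:
After op 1 [order #1] limit_buy(price=99, qty=6): fills=none; bids=[#1:6@99] asks=[-]
After op 2 cancel(order #1): fills=none; bids=[-] asks=[-]
After op 3 [order #2] limit_sell(price=100, qty=1): fills=none; bids=[-] asks=[#2:1@100]
After op 4 [order #3] limit_sell(price=98, qty=3): fills=none; bids=[-] asks=[#3:3@98 #2:1@100]
After op 5 [order #4] limit_buy(price=96, qty=5): fills=none; bids=[#4:5@96] asks=[#3:3@98 #2:1@100]
After op 6 [order #5] limit_buy(price=96, qty=5): fills=none; bids=[#4:5@96 #5:5@96] asks=[#3:3@98 #2:1@100]
After op 7 [order #100] limit_sell(price=100, qty=5): fills=none; bids=[#4:5@96 #5:5@96] asks=[#3:3@98 #2:1@100 #100:5@100]
After op 8 [order #101] limit_buy(price=105, qty=5): fills=#101x#3:3@98 #101x#2:1@100 #101x#100:1@100; bids=[#4:5@96 #5:5@96] asks=[#100:4@100]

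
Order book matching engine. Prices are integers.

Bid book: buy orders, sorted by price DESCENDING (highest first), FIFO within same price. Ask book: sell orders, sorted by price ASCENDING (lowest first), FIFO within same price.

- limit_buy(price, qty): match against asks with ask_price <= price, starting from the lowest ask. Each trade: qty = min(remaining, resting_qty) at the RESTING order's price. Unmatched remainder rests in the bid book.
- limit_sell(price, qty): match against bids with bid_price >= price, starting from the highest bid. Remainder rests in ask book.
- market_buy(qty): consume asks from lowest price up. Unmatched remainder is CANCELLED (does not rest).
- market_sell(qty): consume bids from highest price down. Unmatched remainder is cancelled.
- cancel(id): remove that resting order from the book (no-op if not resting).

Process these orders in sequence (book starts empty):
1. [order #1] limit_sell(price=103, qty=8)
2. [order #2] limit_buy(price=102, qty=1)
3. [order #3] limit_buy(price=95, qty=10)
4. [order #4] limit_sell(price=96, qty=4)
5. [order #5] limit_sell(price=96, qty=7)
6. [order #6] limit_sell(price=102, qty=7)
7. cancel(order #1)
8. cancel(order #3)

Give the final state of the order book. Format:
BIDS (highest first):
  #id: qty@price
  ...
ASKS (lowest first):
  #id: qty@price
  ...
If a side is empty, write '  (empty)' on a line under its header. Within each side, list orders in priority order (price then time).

After op 1 [order #1] limit_sell(price=103, qty=8): fills=none; bids=[-] asks=[#1:8@103]
After op 2 [order #2] limit_buy(price=102, qty=1): fills=none; bids=[#2:1@102] asks=[#1:8@103]
After op 3 [order #3] limit_buy(price=95, qty=10): fills=none; bids=[#2:1@102 #3:10@95] asks=[#1:8@103]
After op 4 [order #4] limit_sell(price=96, qty=4): fills=#2x#4:1@102; bids=[#3:10@95] asks=[#4:3@96 #1:8@103]
After op 5 [order #5] limit_sell(price=96, qty=7): fills=none; bids=[#3:10@95] asks=[#4:3@96 #5:7@96 #1:8@103]
After op 6 [order #6] limit_sell(price=102, qty=7): fills=none; bids=[#3:10@95] asks=[#4:3@96 #5:7@96 #6:7@102 #1:8@103]
After op 7 cancel(order #1): fills=none; bids=[#3:10@95] asks=[#4:3@96 #5:7@96 #6:7@102]
After op 8 cancel(order #3): fills=none; bids=[-] asks=[#4:3@96 #5:7@96 #6:7@102]

Answer: BIDS (highest first):
  (empty)
ASKS (lowest first):
  #4: 3@96
  #5: 7@96
  #6: 7@102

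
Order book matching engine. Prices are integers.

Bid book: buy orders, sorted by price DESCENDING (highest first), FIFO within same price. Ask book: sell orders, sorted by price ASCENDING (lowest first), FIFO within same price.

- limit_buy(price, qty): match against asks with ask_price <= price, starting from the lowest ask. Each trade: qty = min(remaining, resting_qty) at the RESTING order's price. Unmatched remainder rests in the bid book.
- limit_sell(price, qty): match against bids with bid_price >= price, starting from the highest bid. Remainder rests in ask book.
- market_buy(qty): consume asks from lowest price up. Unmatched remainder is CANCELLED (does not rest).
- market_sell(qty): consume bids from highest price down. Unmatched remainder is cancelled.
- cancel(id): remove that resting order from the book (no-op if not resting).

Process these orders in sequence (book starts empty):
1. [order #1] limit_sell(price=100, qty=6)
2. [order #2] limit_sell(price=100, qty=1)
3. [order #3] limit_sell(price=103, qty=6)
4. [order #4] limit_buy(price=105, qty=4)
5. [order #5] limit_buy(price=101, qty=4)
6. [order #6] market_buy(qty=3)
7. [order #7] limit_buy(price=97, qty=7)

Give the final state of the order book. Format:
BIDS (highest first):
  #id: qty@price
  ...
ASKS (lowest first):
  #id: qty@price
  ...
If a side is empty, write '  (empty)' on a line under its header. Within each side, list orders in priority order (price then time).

Answer: BIDS (highest first):
  #5: 1@101
  #7: 7@97
ASKS (lowest first):
  #3: 3@103

Derivation:
After op 1 [order #1] limit_sell(price=100, qty=6): fills=none; bids=[-] asks=[#1:6@100]
After op 2 [order #2] limit_sell(price=100, qty=1): fills=none; bids=[-] asks=[#1:6@100 #2:1@100]
After op 3 [order #3] limit_sell(price=103, qty=6): fills=none; bids=[-] asks=[#1:6@100 #2:1@100 #3:6@103]
After op 4 [order #4] limit_buy(price=105, qty=4): fills=#4x#1:4@100; bids=[-] asks=[#1:2@100 #2:1@100 #3:6@103]
After op 5 [order #5] limit_buy(price=101, qty=4): fills=#5x#1:2@100 #5x#2:1@100; bids=[#5:1@101] asks=[#3:6@103]
After op 6 [order #6] market_buy(qty=3): fills=#6x#3:3@103; bids=[#5:1@101] asks=[#3:3@103]
After op 7 [order #7] limit_buy(price=97, qty=7): fills=none; bids=[#5:1@101 #7:7@97] asks=[#3:3@103]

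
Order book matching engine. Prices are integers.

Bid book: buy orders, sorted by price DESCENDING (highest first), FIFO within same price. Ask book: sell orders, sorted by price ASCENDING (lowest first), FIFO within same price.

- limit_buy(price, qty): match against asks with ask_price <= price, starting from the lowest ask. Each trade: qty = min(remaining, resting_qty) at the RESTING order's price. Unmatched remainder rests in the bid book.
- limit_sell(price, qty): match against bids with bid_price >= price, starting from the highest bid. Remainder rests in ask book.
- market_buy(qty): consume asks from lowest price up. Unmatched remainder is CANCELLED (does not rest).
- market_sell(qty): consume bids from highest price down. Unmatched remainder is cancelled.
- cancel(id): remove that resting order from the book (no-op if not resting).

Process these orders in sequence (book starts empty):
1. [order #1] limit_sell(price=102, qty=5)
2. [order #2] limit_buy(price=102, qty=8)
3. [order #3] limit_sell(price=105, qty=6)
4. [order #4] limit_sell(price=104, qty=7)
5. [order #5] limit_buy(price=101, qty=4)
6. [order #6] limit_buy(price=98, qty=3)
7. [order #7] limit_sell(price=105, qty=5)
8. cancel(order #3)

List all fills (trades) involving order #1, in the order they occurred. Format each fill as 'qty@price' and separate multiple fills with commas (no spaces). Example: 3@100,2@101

After op 1 [order #1] limit_sell(price=102, qty=5): fills=none; bids=[-] asks=[#1:5@102]
After op 2 [order #2] limit_buy(price=102, qty=8): fills=#2x#1:5@102; bids=[#2:3@102] asks=[-]
After op 3 [order #3] limit_sell(price=105, qty=6): fills=none; bids=[#2:3@102] asks=[#3:6@105]
After op 4 [order #4] limit_sell(price=104, qty=7): fills=none; bids=[#2:3@102] asks=[#4:7@104 #3:6@105]
After op 5 [order #5] limit_buy(price=101, qty=4): fills=none; bids=[#2:3@102 #5:4@101] asks=[#4:7@104 #3:6@105]
After op 6 [order #6] limit_buy(price=98, qty=3): fills=none; bids=[#2:3@102 #5:4@101 #6:3@98] asks=[#4:7@104 #3:6@105]
After op 7 [order #7] limit_sell(price=105, qty=5): fills=none; bids=[#2:3@102 #5:4@101 #6:3@98] asks=[#4:7@104 #3:6@105 #7:5@105]
After op 8 cancel(order #3): fills=none; bids=[#2:3@102 #5:4@101 #6:3@98] asks=[#4:7@104 #7:5@105]

Answer: 5@102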